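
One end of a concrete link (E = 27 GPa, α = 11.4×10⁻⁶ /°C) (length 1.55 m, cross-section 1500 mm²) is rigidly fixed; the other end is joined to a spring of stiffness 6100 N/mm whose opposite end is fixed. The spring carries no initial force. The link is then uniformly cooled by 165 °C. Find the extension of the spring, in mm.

δ ≈ 2.36 mm

The unrestrained thermal change is αΔT L = 11.4×10⁻⁶ × 165 × 1550 = 2.916 mm.
Let P be the tensile force in the spring. The link extends elastically by PL/(AE) and the spring stretches by P/k; together these equal δ_free.
P [ L/(AE) + 1/k ] = δ_free → P [ 1550/(1500×27×10³) + 1/(6100) ] = 2.916.
P = 2.916 / 0.0002022 = 14420 N.
Spring extension = P/k = 14420/(6100) = 2.364 mm.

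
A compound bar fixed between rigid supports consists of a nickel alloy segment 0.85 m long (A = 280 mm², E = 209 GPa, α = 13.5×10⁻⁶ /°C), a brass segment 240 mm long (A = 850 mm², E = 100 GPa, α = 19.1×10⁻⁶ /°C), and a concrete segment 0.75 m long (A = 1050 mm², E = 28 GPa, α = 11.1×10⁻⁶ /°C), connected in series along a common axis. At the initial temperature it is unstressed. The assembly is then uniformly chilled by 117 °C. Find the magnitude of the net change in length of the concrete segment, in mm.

With the walls removed the bar would change length by δ_free = Σ αᵢΔT Lᵢ = 13.5×10⁻⁶×117×850 + 19.1×10⁻⁶×117×240 + 11.1×10⁻⁶×117×750 = 2.853 mm.
Since the ends are fixed, an axial force P builds up, equal in every segment, with P · Σ Lᵢ/(AᵢEᵢ) = δ_free.
Σ Lᵢ/(AᵢEᵢ) = 850/(280×209×10³) + 240/(850×100×10³) + 750/(1050×28×10³) = 4.286×10⁻⁵ mm/N.
Hence P = δ_free / Σ(L/AE) = 2.853/4.286×10⁻⁵ = 66.57 kN (tensile).
For the concrete segment, free thermal change = 11.1×10⁻⁶×117×750 = 0.974 mm and elastic change from P = 66570×750/(1050×28×10³) = 1.698 mm; these oppose, so the net change is 0.724 mm (segment lengthens).

|ΔL| ≈ 0.724 mm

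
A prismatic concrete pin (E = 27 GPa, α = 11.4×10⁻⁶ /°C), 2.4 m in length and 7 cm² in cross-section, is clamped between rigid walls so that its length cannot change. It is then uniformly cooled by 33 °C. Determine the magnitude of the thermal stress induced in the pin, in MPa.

σ ≈ 10.2 MPa (tensile)

With length fixed, the mechanical strain must cancel the thermal strain αΔT = 11.4×10⁻⁶ × 33 = 376.2×10⁻⁶.
Hence σ = E·αΔT = 27×10³ × 376.2×10⁻⁶ = 10.16 MPa, tensile.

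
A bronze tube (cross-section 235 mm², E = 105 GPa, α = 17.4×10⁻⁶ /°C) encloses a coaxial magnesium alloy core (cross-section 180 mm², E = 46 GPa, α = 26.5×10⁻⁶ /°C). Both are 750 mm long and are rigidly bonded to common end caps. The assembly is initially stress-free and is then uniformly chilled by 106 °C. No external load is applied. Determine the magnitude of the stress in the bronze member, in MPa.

Both members must finish at the same length. With the larger α, the magnesium alloy tends to over-contract; the plates restrain it, putting the magnesium alloy in tension and the bronze in compression. With no external load the two internal forces are equal and opposite, magnitude P.
Compatibility of the two members (thermal + elastic change equal): (α₁ − α₂)ΔT = P·[1/(A₁E₁) + 1/(A₂E₂)].
|α₁ − α₂|·ΔT = 9.1×10⁻⁶ × 106 = 0.0009646.
1/(A₁E₁) + 1/(A₂E₂) = 1/(235×105×10³) + 1/(180×46×10³) = 1.613×10⁻⁷ N⁻¹.
P = 0.0009646 / 1.613×10⁻⁷ = 5980 N = 5.98 kN.
σ_{bronze} = P/A₁ = 5980/235 = 25.45 MPa, compressive.

σ ≈ 25.4 MPa (compressive)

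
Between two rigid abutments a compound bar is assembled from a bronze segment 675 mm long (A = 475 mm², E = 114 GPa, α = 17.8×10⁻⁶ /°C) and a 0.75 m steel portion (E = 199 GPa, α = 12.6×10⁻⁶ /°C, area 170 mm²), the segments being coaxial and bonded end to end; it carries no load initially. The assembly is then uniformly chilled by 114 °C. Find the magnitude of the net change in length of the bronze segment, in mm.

With the walls removed the bar would change length by δ_free = Σ αᵢΔT Lᵢ = 17.8×10⁻⁶×114×675 + 12.6×10⁻⁶×114×750 = 2.447 mm.
The rigid supports impose zero overall length change; the single axial force P common to all segments must satisfy P Σ Lᵢ/(AᵢEᵢ) = δ_free.
The series flexibility is Σ Lᵢ/(AᵢEᵢ) = 675/(475×114×10³) + 750/(170×199×10³) = 3.464×10⁻⁵ mm/N.
Hence P = δ_free / Σ(L/AE) = 2.447/3.464×10⁻⁵ = 70.65 kN (tensile).
For the bronze segment, free thermal change = 17.8×10⁻⁶×114×675 = 1.37 mm and elastic change from P = 70650×675/(475×114×10³) = 0.8807 mm; these oppose, so the net change is 0.489 mm (segment shortens).

|ΔL| ≈ 0.489 mm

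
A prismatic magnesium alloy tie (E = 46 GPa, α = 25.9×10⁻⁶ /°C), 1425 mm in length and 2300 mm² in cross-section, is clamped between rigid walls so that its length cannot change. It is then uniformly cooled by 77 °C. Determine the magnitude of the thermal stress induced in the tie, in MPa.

σ ≈ 91.7 MPa (tensile)

With length fixed, the mechanical strain must cancel the thermal strain αΔT = 25.9×10⁻⁶ × 77 = 1994.3×10⁻⁶.
σ = EαΔT = 46×10³ × 25.9×10⁻⁶ × 77 = 91.74 MPa (tensile; the tie is trying to contract).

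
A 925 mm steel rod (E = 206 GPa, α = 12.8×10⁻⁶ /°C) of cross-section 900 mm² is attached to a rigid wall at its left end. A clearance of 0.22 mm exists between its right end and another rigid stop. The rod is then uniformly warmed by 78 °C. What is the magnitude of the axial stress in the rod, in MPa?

σ ≈ 157 MPa (compressive)

If the wall were absent the rod would grow by αΔT L = 12.8×10⁻⁶ × 78 × 925 = 0.9235 mm.
After closing the 0.22 mm clearance, 0.9235 − 0.22 = 0.7035 mm of expansion remains to be suppressed by the wall.
That suppressed elongation corresponds to σ = E·Δ/L = 206×10³ × 0.7035/925 = 156.7 MPa.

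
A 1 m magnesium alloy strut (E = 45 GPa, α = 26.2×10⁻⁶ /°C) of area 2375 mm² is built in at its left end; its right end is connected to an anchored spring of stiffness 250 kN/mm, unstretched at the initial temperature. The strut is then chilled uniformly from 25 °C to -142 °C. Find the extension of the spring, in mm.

δ ≈ 1.31 mm

Free thermal contraction: δ_free = αΔT L = 26.2×10⁻⁶ × 167 × 1000 = 4.375 mm.
Let P be the tensile force in the spring. The strut extends elastically by PL/(AE) and the spring stretches by P/k; together these equal δ_free.
P [ L/(AE) + 1/k ] = δ_free → P [ 1000/(2375×45×10³) + 1/(250×10³) ] = 4.375.
P = 4.375 / 1.336×10⁻⁵ = 327600 N.
Spring extension = P/k = 327600/(250×10³) = 1.31 mm.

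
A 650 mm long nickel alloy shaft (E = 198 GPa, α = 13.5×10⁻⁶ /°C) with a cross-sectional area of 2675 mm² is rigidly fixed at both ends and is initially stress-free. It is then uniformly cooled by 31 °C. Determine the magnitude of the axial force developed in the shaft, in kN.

P ≈ 222 kN (tensile)

With zero net strain, σ = E·αΔT = 198 GPa × 13.5×10⁻⁶ × 31 = 82.86 MPa.
Axial force P = σA = 82.86 × 2675 = 221700 N = 221.7 kN, tensile.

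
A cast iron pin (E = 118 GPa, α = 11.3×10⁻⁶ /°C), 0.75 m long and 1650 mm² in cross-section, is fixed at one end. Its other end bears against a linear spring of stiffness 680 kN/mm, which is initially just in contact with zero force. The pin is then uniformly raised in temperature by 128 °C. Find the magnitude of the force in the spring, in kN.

P ≈ 204 kN

The unrestrained thermal change is αΔT L = 11.3×10⁻⁶ × 128 × 750 = 1.085 mm.
Let P be the compressive force at the spring. The pin shortens elastically by PL/(AE) and the spring compresses by P/k; together these equal δ_free.
So P = δ_free / [L/(AE) + 1/k] = 1.085 / [ 750/(1650×118×10³) + 1/(680×10³) ].
P = 1.085 / 5.323×10⁻⁶ = 203800 N.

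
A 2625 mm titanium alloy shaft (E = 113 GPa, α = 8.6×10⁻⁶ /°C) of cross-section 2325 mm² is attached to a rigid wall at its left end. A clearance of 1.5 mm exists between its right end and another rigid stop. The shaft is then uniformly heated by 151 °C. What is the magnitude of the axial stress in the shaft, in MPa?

If the wall were absent the shaft would grow by αΔT L = 8.6×10⁻⁶ × 151 × 2625 = 3.409 mm.
The gap closes (δ_free > 1.5 mm) and the wall then resists a further 3.409 − 1.5 = 1.909 mm of expansion.
That suppressed elongation corresponds to σ = E·Δ/L = 113×10³ × 1.909/2625 = 82.17 MPa.

σ ≈ 82.2 MPa (compressive)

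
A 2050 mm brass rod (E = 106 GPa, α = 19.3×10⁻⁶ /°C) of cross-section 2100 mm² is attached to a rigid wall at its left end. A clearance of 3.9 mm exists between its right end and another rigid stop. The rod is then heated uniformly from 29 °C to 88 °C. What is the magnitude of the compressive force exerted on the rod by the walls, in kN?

Free thermal elongation = αΔT L = 19.3×10⁻⁶ × 59 × 2050 = 2.334 mm.
Since δ_free = 2.33 mm is less than the 3.9 mm gap, the rod never touches the wall. No axial force develops.

P ≈ 0 kN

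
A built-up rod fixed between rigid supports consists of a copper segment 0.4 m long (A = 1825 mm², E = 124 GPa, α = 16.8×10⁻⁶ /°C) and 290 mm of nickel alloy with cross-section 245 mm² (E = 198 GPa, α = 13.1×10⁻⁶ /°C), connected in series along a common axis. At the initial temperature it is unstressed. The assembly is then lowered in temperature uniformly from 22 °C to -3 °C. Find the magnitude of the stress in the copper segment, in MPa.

With the walls removed the bar would change length by δ_free = Σ αᵢΔT Lᵢ = 16.8×10⁻⁶×25×400 + 13.1×10⁻⁶×25×290 = 0.263 mm.
Since the ends are fixed, an axial force P builds up, equal in every segment, with P · Σ Lᵢ/(AᵢEᵢ) = δ_free.
Σ Lᵢ/(AᵢEᵢ) = 400/(1825×124×10³) + 290/(245×198×10³) = 7.746×10⁻⁶ mm/N.
Hence P = δ_free / Σ(L/AE) = 0.263/7.746×10⁻⁶ = 33.95 kN (tensile).
σ_{copper} = P / A = 33950 / 1825 = 18.6 MPa.

σ ≈ 18.6 MPa (tensile)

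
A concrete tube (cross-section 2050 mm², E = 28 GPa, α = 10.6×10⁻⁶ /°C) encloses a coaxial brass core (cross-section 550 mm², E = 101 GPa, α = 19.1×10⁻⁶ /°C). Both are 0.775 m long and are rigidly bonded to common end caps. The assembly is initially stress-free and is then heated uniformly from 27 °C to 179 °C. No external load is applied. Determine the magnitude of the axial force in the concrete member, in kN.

P ≈ 36.5 kN (tensile in the concrete)

Equilibrium of a rigid end plate with no external load gives equal and opposite internal forces ±P in the two members. Since α_{brass} > α_{concrete}, heating drives the brass into compression and the concrete into tension.
Equating the net (thermal + elastic) strains gives |α₁ − α₂|·ΔT = P·[1/(A₁E₁) + 1/(A₂E₂)].
|α₁ − α₂|·ΔT = 8.5×10⁻⁶ × 152 = 0.001292.
1/(A₁E₁) + 1/(A₂E₂) = 1/(2050×28×10³) + 1/(550×101×10³) = 3.542×10⁻⁸ N⁻¹.
So P = 0.001292 / 3.542×10⁻⁸ = 36.47 kN.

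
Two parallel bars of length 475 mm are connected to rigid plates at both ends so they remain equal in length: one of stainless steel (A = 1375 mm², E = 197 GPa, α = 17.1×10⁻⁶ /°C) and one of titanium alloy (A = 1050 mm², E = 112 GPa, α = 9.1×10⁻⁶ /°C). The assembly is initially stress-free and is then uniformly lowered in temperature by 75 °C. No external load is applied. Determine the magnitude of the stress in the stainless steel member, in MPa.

σ ≈ 35.8 MPa (tensile)

Both members must finish at the same length. With the larger α, the stainless steel tends to over-contract; the plates restrain it, putting the stainless steel in tension and the titanium alloy in compression. With no external load the two internal forces are equal and opposite, magnitude P.
Compatibility of the two members (thermal + elastic change equal): (α₁ − α₂)ΔT = P·[1/(A₁E₁) + 1/(A₂E₂)].
|α₁ − α₂|·ΔT = 8×10⁻⁶ × 75 = 0.0006.
1/(A₁E₁) + 1/(A₂E₂) = 1/(1375×197×10³) + 1/(1050×112×10³) = 1.22×10⁻⁸ N⁻¹.
P = 0.0006 / 1.22×10⁻⁸ = 49200 N = 49.2 kN.
σ_{stainless steel} = P/A₁ = 49200/1375 = 35.78 MPa, tensile.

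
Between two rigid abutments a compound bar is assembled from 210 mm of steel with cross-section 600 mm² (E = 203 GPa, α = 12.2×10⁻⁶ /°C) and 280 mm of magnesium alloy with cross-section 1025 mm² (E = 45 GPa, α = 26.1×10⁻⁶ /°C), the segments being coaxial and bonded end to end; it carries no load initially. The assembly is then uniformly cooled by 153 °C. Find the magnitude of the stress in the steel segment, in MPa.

With the walls removed the bar would change length by δ_free = Σ αᵢΔT Lᵢ = 12.2×10⁻⁶×153×210 + 26.1×10⁻⁶×153×280 = 1.51 mm.
The walls prevent any net length change, so an axial force P (same in every segment) develops. Compatibility: P · Σ Lᵢ/(AᵢEᵢ) = δ_free.
The series flexibility is Σ Lᵢ/(AᵢEᵢ) = 210/(600×203×10³) + 280/(1025×45×10³) = 7.795×10⁻⁶ mm/N.
So P = 1.51 / 7.795×10⁻⁶ = 193.7 kN, tensile.
σ_{steel} = P / A = 193700 / 600 = 322.9 MPa.

σ ≈ 323 MPa (tensile)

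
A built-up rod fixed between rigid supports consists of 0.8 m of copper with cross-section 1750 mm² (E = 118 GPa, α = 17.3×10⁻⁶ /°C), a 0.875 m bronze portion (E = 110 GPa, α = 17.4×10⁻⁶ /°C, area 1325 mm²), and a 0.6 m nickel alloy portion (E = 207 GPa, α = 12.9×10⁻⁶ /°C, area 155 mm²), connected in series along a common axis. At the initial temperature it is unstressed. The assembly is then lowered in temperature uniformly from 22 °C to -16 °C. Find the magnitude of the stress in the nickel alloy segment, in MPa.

σ ≈ 316 MPa (tensile)

With the walls removed the bar would change length by δ_free = Σ αᵢΔT Lᵢ = 17.3×10⁻⁶×38×800 + 17.4×10⁻⁶×38×875 + 12.9×10⁻⁶×38×600 = 1.399 mm.
The walls prevent any net length change, so an axial force P (same in every segment) develops. Compatibility: P · Σ Lᵢ/(AᵢEᵢ) = δ_free.
The series flexibility is Σ Lᵢ/(AᵢEᵢ) = 800/(1750×118×10³) + 875/(1325×110×10³) + 600/(155×207×10³) = 2.858×10⁻⁵ mm/N.
Hence P = δ_free / Σ(L/AE) = 1.399/2.858×10⁻⁵ = 48.94 kN (tensile).
σ_{nickel alloy} = P / A = 48940 / 155 = 315.7 MPa.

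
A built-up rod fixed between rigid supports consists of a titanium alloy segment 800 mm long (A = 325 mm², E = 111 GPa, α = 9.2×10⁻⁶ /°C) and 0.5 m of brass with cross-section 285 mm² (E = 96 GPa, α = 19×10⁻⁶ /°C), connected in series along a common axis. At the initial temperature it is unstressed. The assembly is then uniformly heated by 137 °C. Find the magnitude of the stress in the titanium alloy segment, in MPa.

σ ≈ 176 MPa (compressive)

With the walls removed the bar would change length by δ_free = Σ αᵢΔT Lᵢ = 9.2×10⁻⁶×137×800 + 19×10⁻⁶×137×500 = 2.31 mm.
Since the ends are fixed, an axial force P builds up, equal in every segment, with P · Σ Lᵢ/(AᵢEᵢ) = δ_free.
Σ Lᵢ/(AᵢEᵢ) = 800/(325×111×10³) + 500/(285×96×10³) = 4.045×10⁻⁵ mm/N.
Hence P = δ_free / Σ(L/AE) = 2.31/4.045×10⁻⁵ = 57.1 kN (compressive).
σ_{titanium alloy} = P / A = 57100 / 325 = 175.7 MPa.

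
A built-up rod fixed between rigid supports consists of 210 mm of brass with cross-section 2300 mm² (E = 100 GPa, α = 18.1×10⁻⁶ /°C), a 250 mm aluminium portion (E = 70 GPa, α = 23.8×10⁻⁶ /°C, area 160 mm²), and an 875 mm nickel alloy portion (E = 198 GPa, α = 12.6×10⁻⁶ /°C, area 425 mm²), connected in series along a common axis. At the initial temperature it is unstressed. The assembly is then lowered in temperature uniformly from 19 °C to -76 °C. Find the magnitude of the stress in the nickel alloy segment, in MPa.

σ ≈ 138 MPa (tensile)

If the supports were absent, the total length change would be Σ αᵢΔT Lᵢ = 18.1×10⁻⁶×95×210 + 23.8×10⁻⁶×95×250 + 12.6×10⁻⁶×95×875 = 1.974 mm.
The rigid supports impose zero overall length change; the single axial force P common to all segments must satisfy P Σ Lᵢ/(AᵢEᵢ) = δ_free.
Σ Lᵢ/(AᵢEᵢ) = 210/(2300×100×10³) + 250/(160×70×10³) + 875/(425×198×10³) = 3.363×10⁻⁵ mm/N.
P = 1.974 / 3.363×10⁻⁵ = 58680 N = 58.68 kN, tensile.
σ_{nickel alloy} = P / A = 58680 / 425 = 138.1 MPa.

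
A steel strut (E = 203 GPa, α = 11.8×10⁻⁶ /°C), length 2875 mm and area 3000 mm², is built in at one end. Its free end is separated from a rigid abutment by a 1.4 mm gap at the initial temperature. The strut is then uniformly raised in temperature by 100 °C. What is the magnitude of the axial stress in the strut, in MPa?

If the wall were absent the strut would grow by αΔT L = 11.8×10⁻⁶ × 100 × 2875 = 3.393 mm.
The gap closes (δ_free > 1.4 mm) and the wall then resists a further 3.393 − 1.4 = 1.993 mm of expansion.
So σ = E(δ_free − g)/L = 203×10³ × 1.993/2875 = 140.7 MPa.

σ ≈ 141 MPa (compressive)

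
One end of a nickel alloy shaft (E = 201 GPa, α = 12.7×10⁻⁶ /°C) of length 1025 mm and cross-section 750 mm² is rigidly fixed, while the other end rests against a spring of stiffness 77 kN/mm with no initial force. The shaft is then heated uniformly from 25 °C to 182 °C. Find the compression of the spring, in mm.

The unrestrained thermal change is αΔT L = 12.7×10⁻⁶ × 157 × 1025 = 2.044 mm.
Let P be the compressive force at the spring. The shaft shortens elastically by PL/(AE) and the spring compresses by P/k; together these equal δ_free.
P [ L/(AE) + 1/k ] = δ_free → P [ 1025/(750×201×10³) + 1/(77×10³) ] = 2.044.
P = 2.044 / 1.979×10⁻⁵ = 103300 N.
Spring compression = P/k = 103300/(77×10³) = 1.341 mm.

δ ≈ 1.34 mm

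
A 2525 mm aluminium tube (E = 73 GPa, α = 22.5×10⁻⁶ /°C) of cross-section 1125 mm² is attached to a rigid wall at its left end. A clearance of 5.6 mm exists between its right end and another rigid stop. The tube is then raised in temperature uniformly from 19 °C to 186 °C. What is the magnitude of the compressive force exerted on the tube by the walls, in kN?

P ≈ 126 kN

Free thermal elongation = αΔT L = 22.5×10⁻⁶ × 167 × 2525 = 9.488 mm.
This exceeds the 5.6 mm gap, so the wall pushes back. The portion of expansion that must be recovered elastically is δ_free − gap = 9.488 − 5.6 = 3.888 mm.
So σ = E(δ_free − g)/L = 73×10³ × 3.888/2525 = 112.4 MPa.
P = σA = 112.4 × 1125 = 126.4 kN.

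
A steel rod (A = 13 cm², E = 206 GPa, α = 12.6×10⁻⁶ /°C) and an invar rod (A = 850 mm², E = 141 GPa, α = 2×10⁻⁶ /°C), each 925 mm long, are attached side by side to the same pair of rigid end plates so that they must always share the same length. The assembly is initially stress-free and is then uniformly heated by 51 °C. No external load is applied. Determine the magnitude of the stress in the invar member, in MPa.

σ ≈ 52.7 MPa (tensile)

Equilibrium of a rigid end plate with no external load gives equal and opposite internal forces ±P in the two members. Since α_{steel} > α_{invar}, heating drives the steel into compression and the invar into tension.
Equating the net (thermal + elastic) strains gives |α₁ − α₂|·ΔT = P·[1/(A₁E₁) + 1/(A₂E₂)].
|α₁ − α₂|·ΔT = 10.6×10⁻⁶ × 51 = 0.0005406.
1/(A₁E₁) + 1/(A₂E₂) = 1/(1300×206×10³) + 1/(850×141×10³) = 1.208×10⁻⁸ N⁻¹.
P = 0.0005406 / 1.208×10⁻⁸ = 44760 N = 44.76 kN.
σ_{invar} = P/A₂ = 44760/850 = 52.66 MPa, tensile.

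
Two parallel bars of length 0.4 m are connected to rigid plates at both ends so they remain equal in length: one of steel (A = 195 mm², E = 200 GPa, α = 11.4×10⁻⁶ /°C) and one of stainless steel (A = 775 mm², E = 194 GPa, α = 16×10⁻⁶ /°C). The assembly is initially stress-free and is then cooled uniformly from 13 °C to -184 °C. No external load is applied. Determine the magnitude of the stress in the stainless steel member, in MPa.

σ ≈ 36.2 MPa (tensile)

Both members must finish at the same length. With the larger α, the stainless steel tends to over-contract; the plates restrain it, putting the stainless steel in tension and the steel in compression. With no external load the two internal forces are equal and opposite, magnitude P.
Equating the net (thermal + elastic) strains gives |α₁ − α₂|·ΔT = P·[1/(A₁E₁) + 1/(A₂E₂)].
|α₁ − α₂|·ΔT = 4.6×10⁻⁶ × 197 = 0.0009062.
1/(A₁E₁) + 1/(A₂E₂) = 1/(195×200×10³) + 1/(775×194×10³) = 3.229×10⁻⁸ N⁻¹.
So P = 0.0009062 / 3.229×10⁻⁸ = 28.06 kN.
σ_{stainless steel} = P/A₂ = 28060/775 = 36.21 MPa, tensile.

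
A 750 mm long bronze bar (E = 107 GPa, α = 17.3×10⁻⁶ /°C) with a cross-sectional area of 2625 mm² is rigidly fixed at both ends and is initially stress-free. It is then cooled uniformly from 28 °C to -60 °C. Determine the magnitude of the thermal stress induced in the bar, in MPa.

σ ≈ 163 MPa (tensile)

With length fixed, the mechanical strain must cancel the thermal strain αΔT = 17.3×10⁻⁶ × 88 = 1522.4×10⁻⁶.
Hence σ = E·αΔT = 107×10³ × 1522.4×10⁻⁶ = 162.9 MPa, tensile.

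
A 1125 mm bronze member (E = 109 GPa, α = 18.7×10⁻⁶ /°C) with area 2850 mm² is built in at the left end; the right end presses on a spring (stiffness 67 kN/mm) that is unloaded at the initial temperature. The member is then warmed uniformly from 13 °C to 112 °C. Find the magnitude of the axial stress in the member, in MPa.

The unrestrained thermal change is αΔT L = 18.7×10⁻⁶ × 99 × 1125 = 2.083 mm.
Let P be the compressive force at the spring. The member shortens elastically by PL/(AE) and the spring compresses by P/k; together these equal δ_free.
So P = δ_free / [L/(AE) + 1/k] = 2.083 / [ 1125/(2850×109×10³) + 1/(67×10³) ].
P = 2.083 / 1.855×10⁻⁵ = 112300 N.
σ = P/A = 112300/2850 = 39.4 MPa.

σ ≈ 39.4 MPa (compressive)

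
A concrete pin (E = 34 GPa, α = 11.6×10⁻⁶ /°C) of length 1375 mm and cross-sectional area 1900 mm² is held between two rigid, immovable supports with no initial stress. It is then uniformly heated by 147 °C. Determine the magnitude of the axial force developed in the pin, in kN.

P ≈ 110 kN (compressive)

The ends cannot move, so σ = EαΔT = 34×10³ × 11.6×10⁻⁶ × 147 = 57.98 MPa.
P = AEαΔT = 1900 × 34×10³ × 11.6×10⁻⁶ × 147 = 110.2 kN (compressive).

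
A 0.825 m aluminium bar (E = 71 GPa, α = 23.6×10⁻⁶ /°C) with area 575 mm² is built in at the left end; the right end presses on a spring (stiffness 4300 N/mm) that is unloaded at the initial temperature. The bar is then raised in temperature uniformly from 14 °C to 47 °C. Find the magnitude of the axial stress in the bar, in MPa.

If the spring were absent the bar would lengthen by αΔT L = 23.6×10⁻⁶ × 33 × 825 = 0.6425 mm.
With a force P in the spring, the elastic change of the bar is PL/(AE) and that of the spring is P/k; compatibility requires their sum to equal δ_free.
So P = δ_free / [L/(AE) + 1/k] = 0.6425 / [ 825/(575×71×10³) + 1/(4300) ].
P = 0.6425 / 0.0002528 = 2542 N.
σ = P/A = 2542/575 = 4.421 MPa.

σ ≈ 4.42 MPa (compressive)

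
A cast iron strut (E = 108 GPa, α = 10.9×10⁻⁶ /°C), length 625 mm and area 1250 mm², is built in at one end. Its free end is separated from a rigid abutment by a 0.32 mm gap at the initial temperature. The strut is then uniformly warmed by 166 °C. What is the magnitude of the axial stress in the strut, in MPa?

σ ≈ 140 MPa (compressive)

If the wall were absent the strut would grow by αΔT L = 10.9×10⁻⁶ × 166 × 625 = 1.131 mm.
The gap closes (δ_free > 0.32 mm) and the wall then resists a further 1.131 − 0.32 = 0.8109 mm of expansion.
Compatibility: PL/(AE) = 0.8109 mm, so σ = P/A = E × (0.8109/625) = 140.1 MPa.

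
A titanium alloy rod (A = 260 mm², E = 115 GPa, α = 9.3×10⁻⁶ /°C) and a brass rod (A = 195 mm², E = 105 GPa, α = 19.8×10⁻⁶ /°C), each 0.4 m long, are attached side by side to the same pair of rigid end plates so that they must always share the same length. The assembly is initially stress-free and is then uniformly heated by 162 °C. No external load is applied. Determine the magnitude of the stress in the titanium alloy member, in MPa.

σ ≈ 79.5 MPa (tensile)

The brass has the larger α, so on heating it would change length more than the titanium alloy if both were free. The rigid plates force a common final length, so the brass is put into compression and the titanium alloy into tension, with equal and opposite forces P (no external load).
Setting the final lengths equal and cancelling L: (α₁ − α₂)ΔT = P/(A₁E₁) + P/(A₂E₂).
|α₁ − α₂|·ΔT = 10.5×10⁻⁶ × 162 = 0.001701.
1/(A₁E₁) + 1/(A₂E₂) = 1/(260×115×10³) + 1/(195×105×10³) = 8.228×10⁻⁸ N⁻¹.
P = 0.001701 / 8.228×10⁻⁸ = 20670 N = 20.67 kN.
σ_{titanium alloy} = P/A₁ = 20670/260 = 79.51 MPa, tensile.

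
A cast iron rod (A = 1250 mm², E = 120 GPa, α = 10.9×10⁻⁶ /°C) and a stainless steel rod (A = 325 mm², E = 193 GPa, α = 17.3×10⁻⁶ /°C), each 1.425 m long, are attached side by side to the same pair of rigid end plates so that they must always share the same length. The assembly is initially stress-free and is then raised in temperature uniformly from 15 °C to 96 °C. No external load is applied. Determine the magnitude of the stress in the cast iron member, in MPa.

Both members must finish at the same length. With the larger α, the stainless steel tends to over-expand; the plates restrain it, putting the stainless steel in compression and the cast iron in tension. With no external load the two internal forces are equal and opposite, magnitude P.
Setting the final lengths equal and cancelling L: (α₁ − α₂)ΔT = P/(A₁E₁) + P/(A₂E₂).
|α₁ − α₂|·ΔT = 6.4×10⁻⁶ × 81 = 0.0005184.
1/(A₁E₁) + 1/(A₂E₂) = 1/(1250×120×10³) + 1/(325×193×10³) = 2.261×10⁻⁸ N⁻¹.
P = 0.0005184 / 2.261×10⁻⁸ = 22930 N = 22.93 kN.
σ_{cast iron} = P/A₁ = 22930/1250 = 18.34 MPa, tensile.

σ ≈ 18.3 MPa (tensile)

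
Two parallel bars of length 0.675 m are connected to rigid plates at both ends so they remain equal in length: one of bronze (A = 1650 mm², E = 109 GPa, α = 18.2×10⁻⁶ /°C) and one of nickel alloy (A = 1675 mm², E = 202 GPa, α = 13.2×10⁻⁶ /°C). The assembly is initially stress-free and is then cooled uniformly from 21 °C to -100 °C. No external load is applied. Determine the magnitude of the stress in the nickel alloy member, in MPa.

Equilibrium of a rigid end plate with no external load gives equal and opposite internal forces ±P in the two members. Since α_{bronze} > α_{nickel alloy}, cooling drives the bronze into tension and the nickel alloy into compression.
Equating the net (thermal + elastic) strains gives |α₁ − α₂|·ΔT = P·[1/(A₁E₁) + 1/(A₂E₂)].
|α₁ − α₂|·ΔT = 5×10⁻⁶ × 121 = 0.000605.
1/(A₁E₁) + 1/(A₂E₂) = 1/(1650×109×10³) + 1/(1675×202×10³) = 8.516×10⁻⁹ N⁻¹.
So P = 0.000605 / 8.516×10⁻⁹ = 71.05 kN.
σ_{nickel alloy} = P/A₂ = 71050/1675 = 42.42 MPa, compressive.

σ ≈ 42.4 MPa (compressive)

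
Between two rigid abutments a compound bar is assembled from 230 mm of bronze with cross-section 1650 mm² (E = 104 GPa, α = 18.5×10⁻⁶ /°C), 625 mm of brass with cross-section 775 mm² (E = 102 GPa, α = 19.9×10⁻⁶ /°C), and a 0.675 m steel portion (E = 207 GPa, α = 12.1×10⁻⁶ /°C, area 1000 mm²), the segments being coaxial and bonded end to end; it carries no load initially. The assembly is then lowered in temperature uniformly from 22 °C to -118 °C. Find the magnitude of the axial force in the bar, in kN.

P ≈ 278 kN (tensile)

If the supports were absent, the total length change would be Σ αᵢΔT Lᵢ = 18.5×10⁻⁶×140×230 + 19.9×10⁻⁶×140×625 + 12.1×10⁻⁶×140×675 = 3.48 mm.
The rigid supports impose zero overall length change; the single axial force P common to all segments must satisfy P Σ Lᵢ/(AᵢEᵢ) = δ_free.
Σ Lᵢ/(AᵢEᵢ) = 230/(1650×104×10³) + 625/(775×102×10³) + 675/(1000×207×10³) = 1.251×10⁻⁵ mm/N.
Hence P = δ_free / Σ(L/AE) = 3.48/1.251×10⁻⁵ = 278.3 kN (tensile).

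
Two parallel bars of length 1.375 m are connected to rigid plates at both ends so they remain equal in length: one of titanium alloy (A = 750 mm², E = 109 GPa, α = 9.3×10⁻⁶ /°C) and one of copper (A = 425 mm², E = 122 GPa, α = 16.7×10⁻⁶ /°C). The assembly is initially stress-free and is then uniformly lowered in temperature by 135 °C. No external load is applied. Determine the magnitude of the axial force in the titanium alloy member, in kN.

P ≈ 31.7 kN (compressive in the titanium alloy)

The copper has the larger α, so on cooling it would change length more than the titanium alloy if both were free. The rigid plates force a common final length, so the copper is put into tension and the titanium alloy into compression, with equal and opposite forces P (no external load).
Setting the final lengths equal and cancelling L: (α₁ − α₂)ΔT = P/(A₁E₁) + P/(A₂E₂).
|α₁ − α₂|·ΔT = 7.4×10⁻⁶ × 135 = 0.000999.
1/(A₁E₁) + 1/(A₂E₂) = 1/(750×109×10³) + 1/(425×122×10³) = 3.152×10⁻⁸ N⁻¹.
P = 0.000999 / 3.152×10⁻⁸ = 31700 N = 31.7 kN.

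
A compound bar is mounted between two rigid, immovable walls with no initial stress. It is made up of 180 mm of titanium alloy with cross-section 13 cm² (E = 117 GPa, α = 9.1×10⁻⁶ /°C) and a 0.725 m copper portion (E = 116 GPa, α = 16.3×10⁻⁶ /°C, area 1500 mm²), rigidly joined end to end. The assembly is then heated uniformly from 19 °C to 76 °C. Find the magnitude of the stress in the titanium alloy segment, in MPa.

σ ≈ 110 MPa (compressive)

With the walls removed the bar would change length by δ_free = Σ αᵢΔT Lᵢ = 9.1×10⁻⁶×57×180 + 16.3×10⁻⁶×57×725 = 0.767 mm.
The walls prevent any net length change, so an axial force P (same in every segment) develops. Compatibility: P · Σ Lᵢ/(AᵢEᵢ) = δ_free.
The series flexibility is Σ Lᵢ/(AᵢEᵢ) = 180/(1300×117×10³) + 725/(1500×116×10³) = 5.35×10⁻⁶ mm/N.
So P = 0.767 / 5.35×10⁻⁶ = 143.4 kN, compressive.
σ_{titanium alloy} = P / A = 143400 / 1300 = 110.3 MPa.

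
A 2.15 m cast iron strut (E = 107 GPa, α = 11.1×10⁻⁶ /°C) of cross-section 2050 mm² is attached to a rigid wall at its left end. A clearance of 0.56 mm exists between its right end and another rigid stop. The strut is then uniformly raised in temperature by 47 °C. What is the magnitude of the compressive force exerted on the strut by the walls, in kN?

If the wall were absent the strut would grow by αΔT L = 11.1×10⁻⁶ × 47 × 2150 = 1.122 mm.
The gap closes (δ_free > 0.56 mm) and the wall then resists a further 1.122 − 0.56 = 0.5617 mm of expansion.
So σ = E(δ_free − g)/L = 107×10³ × 0.5617/2150 = 27.95 MPa.
Force on the wall = σA = 27.95 × 2050 mm² = 57.3 kN.

P ≈ 57.3 kN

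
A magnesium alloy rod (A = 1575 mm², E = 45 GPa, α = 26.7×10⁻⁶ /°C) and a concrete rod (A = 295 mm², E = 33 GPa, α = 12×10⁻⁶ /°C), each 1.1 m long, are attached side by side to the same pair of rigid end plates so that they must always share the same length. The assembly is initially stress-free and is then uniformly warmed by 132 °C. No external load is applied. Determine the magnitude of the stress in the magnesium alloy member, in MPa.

Equilibrium of a rigid end plate with no external load gives equal and opposite internal forces ±P in the two members. Since α_{magnesium alloy} > α_{concrete}, heating drives the magnesium alloy into compression and the concrete into tension.
Equating the net (thermal + elastic) strains gives |α₁ − α₂|·ΔT = P·[1/(A₁E₁) + 1/(A₂E₂)].
|α₁ − α₂|·ΔT = 14.7×10⁻⁶ × 132 = 0.00194.
1/(A₁E₁) + 1/(A₂E₂) = 1/(1575×45×10³) + 1/(295×33×10³) = 1.168×10⁻⁷ N⁻¹.
So P = 0.00194 / 1.168×10⁻⁷ = 16.61 kN.
σ_{magnesium alloy} = P/A₁ = 16610/1575 = 10.55 MPa, compressive.

σ ≈ 10.5 MPa (compressive)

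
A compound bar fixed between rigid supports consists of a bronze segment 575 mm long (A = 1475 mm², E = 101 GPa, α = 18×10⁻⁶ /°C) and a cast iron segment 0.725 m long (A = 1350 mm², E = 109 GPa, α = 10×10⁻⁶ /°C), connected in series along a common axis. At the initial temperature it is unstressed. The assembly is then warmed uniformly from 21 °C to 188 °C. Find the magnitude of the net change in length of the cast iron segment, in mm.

|ΔL| ≈ 0.437 mm

If the supports were absent, the total length change would be Σ αᵢΔT Lᵢ = 18×10⁻⁶×167×575 + 10×10⁻⁶×167×725 = 2.939 mm.
Since the ends are fixed, an axial force P builds up, equal in every segment, with P · Σ Lᵢ/(AᵢEᵢ) = δ_free.
Σ Lᵢ/(AᵢEᵢ) = 575/(1475×101×10³) + 725/(1350×109×10³) = 8.787×10⁻⁶ mm/N.
P = 2.939 / 8.787×10⁻⁶ = 334500 N = 334.5 kN, compressive.
For the cast iron segment, free thermal change = 10×10⁻⁶×167×725 = 1.211 mm and elastic change from P = 334500×725/(1350×109×10³) = 1.648 mm; these oppose, so the net change is 0.437 mm (segment shortens).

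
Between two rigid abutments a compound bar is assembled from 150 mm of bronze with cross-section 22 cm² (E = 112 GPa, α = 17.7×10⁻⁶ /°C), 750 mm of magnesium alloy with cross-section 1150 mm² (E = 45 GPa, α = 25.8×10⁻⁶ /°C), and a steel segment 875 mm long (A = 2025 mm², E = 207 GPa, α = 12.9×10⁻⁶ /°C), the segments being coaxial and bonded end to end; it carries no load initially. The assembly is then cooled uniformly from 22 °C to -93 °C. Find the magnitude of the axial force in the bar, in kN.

With the walls removed the bar would change length by δ_free = Σ αᵢΔT Lᵢ = 17.7×10⁻⁶×115×150 + 25.8×10⁻⁶×115×750 + 12.9×10⁻⁶×115×875 = 3.829 mm.
The rigid supports impose zero overall length change; the single axial force P common to all segments must satisfy P Σ Lᵢ/(AᵢEᵢ) = δ_free.
Σ Lᵢ/(AᵢEᵢ) = 150/(2200×112×10³) + 750/(1150×45×10³) + 875/(2025×207×10³) = 1.719×10⁻⁵ mm/N.
Hence P = δ_free / Σ(L/AE) = 3.829/1.719×10⁻⁵ = 222.7 kN (tensile).

P ≈ 223 kN (tensile)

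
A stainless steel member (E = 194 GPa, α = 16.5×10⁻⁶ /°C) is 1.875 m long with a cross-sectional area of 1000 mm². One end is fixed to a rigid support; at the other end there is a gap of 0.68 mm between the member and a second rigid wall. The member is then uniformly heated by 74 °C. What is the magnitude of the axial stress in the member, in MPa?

Free thermal elongation = αΔT L = 16.5×10⁻⁶ × 74 × 1875 = 2.289 mm.
The gap closes (δ_free > 0.68 mm) and the wall then resists a further 2.289 − 0.68 = 1.609 mm of expansion.
So σ = E(δ_free − g)/L = 194×10³ × 1.609/1875 = 166.5 MPa.

σ ≈ 167 MPa (compressive)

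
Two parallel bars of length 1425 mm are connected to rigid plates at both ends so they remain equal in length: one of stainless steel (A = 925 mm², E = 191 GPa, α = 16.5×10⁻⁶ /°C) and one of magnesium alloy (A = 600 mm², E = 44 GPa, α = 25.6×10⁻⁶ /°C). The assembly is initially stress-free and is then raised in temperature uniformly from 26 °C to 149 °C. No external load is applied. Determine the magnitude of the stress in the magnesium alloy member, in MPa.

The magnesium alloy has the larger α, so on heating it would change length more than the stainless steel if both were free. The rigid plates force a common final length, so the magnesium alloy is put into compression and the stainless steel into tension, with equal and opposite forces P (no external load).
Compatibility of the two members (thermal + elastic change equal): (α₁ − α₂)ΔT = P·[1/(A₁E₁) + 1/(A₂E₂)].
|α₁ − α₂|·ΔT = 9.1×10⁻⁶ × 123 = 0.001119.
1/(A₁E₁) + 1/(A₂E₂) = 1/(925×191×10³) + 1/(600×44×10³) = 4.354×10⁻⁸ N⁻¹.
So P = 0.001119 / 4.354×10⁻⁸ = 25.71 kN.
σ_{magnesium alloy} = P/A₂ = 25710/600 = 42.85 MPa, compressive.

σ ≈ 42.8 MPa (compressive)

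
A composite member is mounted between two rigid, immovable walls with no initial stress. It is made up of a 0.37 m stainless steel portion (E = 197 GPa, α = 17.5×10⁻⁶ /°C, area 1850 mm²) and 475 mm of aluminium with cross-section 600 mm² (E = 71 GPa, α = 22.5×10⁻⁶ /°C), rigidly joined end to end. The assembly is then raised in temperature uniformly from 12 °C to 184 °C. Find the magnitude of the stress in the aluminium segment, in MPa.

σ ≈ 404 MPa (compressive)

Free thermal expansion of the whole bar: Σ αᵢΔT Lᵢ = 17.5×10⁻⁶×172×370 + 22.5×10⁻⁶×172×475 = 2.952 mm.
The walls prevent any net length change, so an axial force P (same in every segment) develops. Compatibility: P · Σ Lᵢ/(AᵢEᵢ) = δ_free.
Σ Lᵢ/(AᵢEᵢ) = 370/(1850×197×10³) + 475/(600×71×10³) = 1.217×10⁻⁵ mm/N.
So P = 2.952 / 1.217×10⁻⁵ = 242.7 kN, compressive.
σ_{aluminium} = P / A = 242700 / 600 = 404.4 MPa.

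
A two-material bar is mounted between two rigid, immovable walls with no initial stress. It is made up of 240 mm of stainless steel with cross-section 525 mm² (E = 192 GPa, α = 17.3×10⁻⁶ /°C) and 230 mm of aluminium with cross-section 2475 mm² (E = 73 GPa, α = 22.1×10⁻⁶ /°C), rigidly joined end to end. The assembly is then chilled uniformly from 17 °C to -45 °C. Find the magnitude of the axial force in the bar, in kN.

Free thermal contraction of the whole bar: Σ αᵢΔT Lᵢ = 17.3×10⁻⁶×62×240 + 22.1×10⁻⁶×62×230 = 0.5726 mm.
Since the ends are fixed, an axial force P builds up, equal in every segment, with P · Σ Lᵢ/(AᵢEᵢ) = δ_free.
The series flexibility is Σ Lᵢ/(AᵢEᵢ) = 240/(525×192×10³) + 230/(2475×73×10³) = 3.654×10⁻⁶ mm/N.
P = 0.5726 / 3.654×10⁻⁶ = 156700 N = 156.7 kN, tensile.

P ≈ 157 kN (tensile)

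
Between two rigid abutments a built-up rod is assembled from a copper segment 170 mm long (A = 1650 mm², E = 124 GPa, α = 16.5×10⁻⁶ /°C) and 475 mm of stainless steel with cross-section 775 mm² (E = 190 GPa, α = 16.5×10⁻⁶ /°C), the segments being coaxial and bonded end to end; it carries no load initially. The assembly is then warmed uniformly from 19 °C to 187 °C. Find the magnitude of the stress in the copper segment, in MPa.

Free thermal expansion of the whole bar: Σ αᵢΔT Lᵢ = 16.5×10⁻⁶×168×170 + 16.5×10⁻⁶×168×475 = 1.788 mm.
Since the ends are fixed, an axial force P builds up, equal in every segment, with P · Σ Lᵢ/(AᵢEᵢ) = δ_free.
The series flexibility is Σ Lᵢ/(AᵢEᵢ) = 170/(1650×124×10³) + 475/(775×190×10³) = 4.057×10⁻⁶ mm/N.
Hence P = δ_free / Σ(L/AE) = 1.788/4.057×10⁻⁶ = 440.7 kN (compressive).
σ_{copper} = P / A = 440700 / 1650 = 267.1 MPa.

σ ≈ 267 MPa (compressive)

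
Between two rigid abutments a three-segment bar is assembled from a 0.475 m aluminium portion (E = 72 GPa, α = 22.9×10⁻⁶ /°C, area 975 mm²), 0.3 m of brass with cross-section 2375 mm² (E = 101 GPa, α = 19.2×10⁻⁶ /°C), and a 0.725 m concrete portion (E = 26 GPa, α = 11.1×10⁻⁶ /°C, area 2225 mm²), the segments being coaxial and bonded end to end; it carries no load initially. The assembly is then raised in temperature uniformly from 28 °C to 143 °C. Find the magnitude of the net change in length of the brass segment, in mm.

|ΔL| ≈ 0.49 mm

If the supports were absent, the total length change would be Σ αᵢΔT Lᵢ = 22.9×10⁻⁶×115×475 + 19.2×10⁻⁶×115×300 + 11.1×10⁻⁶×115×725 = 2.839 mm.
The rigid supports impose zero overall length change; the single axial force P common to all segments must satisfy P Σ Lᵢ/(AᵢEᵢ) = δ_free.
The series flexibility is Σ Lᵢ/(AᵢEᵢ) = 475/(975×72×10³) + 300/(2375×101×10³) + 725/(2225×26×10³) = 2.055×10⁻⁵ mm/N.
So P = 2.839 / 2.055×10⁻⁵ = 138.1 kN, compressive.
For the brass segment, free thermal change = 19.2×10⁻⁶×115×300 = 0.6624 mm and elastic change from P = 138100×300/(2375×101×10³) = 0.1728 mm; these oppose, so the net change is 0.49 mm (segment lengthens).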